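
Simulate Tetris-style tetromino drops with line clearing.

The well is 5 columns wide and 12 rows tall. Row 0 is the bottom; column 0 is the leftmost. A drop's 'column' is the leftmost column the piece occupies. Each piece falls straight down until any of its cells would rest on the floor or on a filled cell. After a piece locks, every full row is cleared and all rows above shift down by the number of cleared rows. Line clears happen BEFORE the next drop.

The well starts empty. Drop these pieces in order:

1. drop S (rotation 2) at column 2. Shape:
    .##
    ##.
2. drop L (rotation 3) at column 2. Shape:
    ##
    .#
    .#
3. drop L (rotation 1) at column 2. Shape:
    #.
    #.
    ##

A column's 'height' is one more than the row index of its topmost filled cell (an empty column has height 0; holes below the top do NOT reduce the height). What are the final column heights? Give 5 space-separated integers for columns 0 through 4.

Drop 1: S rot2 at col 2 lands with bottom-row=0; cleared 0 line(s) (total 0); column heights now [0 0 1 2 2], max=2
Drop 2: L rot3 at col 2 lands with bottom-row=2; cleared 0 line(s) (total 0); column heights now [0 0 5 5 2], max=5
Drop 3: L rot1 at col 2 lands with bottom-row=5; cleared 0 line(s) (total 0); column heights now [0 0 8 6 2], max=8

Answer: 0 0 8 6 2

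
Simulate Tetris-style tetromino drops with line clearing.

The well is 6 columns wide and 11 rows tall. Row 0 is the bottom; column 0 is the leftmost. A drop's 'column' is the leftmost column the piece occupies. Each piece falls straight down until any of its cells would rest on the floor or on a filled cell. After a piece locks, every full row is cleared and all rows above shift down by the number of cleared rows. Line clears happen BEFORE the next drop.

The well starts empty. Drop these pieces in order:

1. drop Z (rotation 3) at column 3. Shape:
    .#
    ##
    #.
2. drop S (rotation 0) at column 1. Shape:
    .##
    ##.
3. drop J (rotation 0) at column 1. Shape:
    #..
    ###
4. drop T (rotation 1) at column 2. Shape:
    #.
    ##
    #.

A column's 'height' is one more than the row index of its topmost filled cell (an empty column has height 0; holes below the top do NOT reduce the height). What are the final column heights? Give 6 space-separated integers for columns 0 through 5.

Drop 1: Z rot3 at col 3 lands with bottom-row=0; cleared 0 line(s) (total 0); column heights now [0 0 0 2 3 0], max=3
Drop 2: S rot0 at col 1 lands with bottom-row=1; cleared 0 line(s) (total 0); column heights now [0 2 3 3 3 0], max=3
Drop 3: J rot0 at col 1 lands with bottom-row=3; cleared 0 line(s) (total 0); column heights now [0 5 4 4 3 0], max=5
Drop 4: T rot1 at col 2 lands with bottom-row=4; cleared 0 line(s) (total 0); column heights now [0 5 7 6 3 0], max=7

Answer: 0 5 7 6 3 0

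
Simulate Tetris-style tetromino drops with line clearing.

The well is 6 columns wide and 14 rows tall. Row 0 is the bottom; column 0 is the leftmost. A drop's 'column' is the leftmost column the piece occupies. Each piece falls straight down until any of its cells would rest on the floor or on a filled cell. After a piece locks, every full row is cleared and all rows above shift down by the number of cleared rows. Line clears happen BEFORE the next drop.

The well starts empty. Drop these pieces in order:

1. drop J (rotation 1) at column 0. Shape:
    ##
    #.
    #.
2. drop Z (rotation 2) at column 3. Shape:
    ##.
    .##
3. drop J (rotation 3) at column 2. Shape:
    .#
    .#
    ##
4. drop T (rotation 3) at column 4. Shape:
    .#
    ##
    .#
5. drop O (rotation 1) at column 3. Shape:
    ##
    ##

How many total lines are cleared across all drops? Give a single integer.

Drop 1: J rot1 at col 0 lands with bottom-row=0; cleared 0 line(s) (total 0); column heights now [3 3 0 0 0 0], max=3
Drop 2: Z rot2 at col 3 lands with bottom-row=0; cleared 0 line(s) (total 0); column heights now [3 3 0 2 2 1], max=3
Drop 3: J rot3 at col 2 lands with bottom-row=2; cleared 0 line(s) (total 0); column heights now [3 3 3 5 2 1], max=5
Drop 4: T rot3 at col 4 lands with bottom-row=1; cleared 1 line(s) (total 1); column heights now [2 0 0 4 2 3], max=4
Drop 5: O rot1 at col 3 lands with bottom-row=4; cleared 0 line(s) (total 1); column heights now [2 0 0 6 6 3], max=6

Answer: 1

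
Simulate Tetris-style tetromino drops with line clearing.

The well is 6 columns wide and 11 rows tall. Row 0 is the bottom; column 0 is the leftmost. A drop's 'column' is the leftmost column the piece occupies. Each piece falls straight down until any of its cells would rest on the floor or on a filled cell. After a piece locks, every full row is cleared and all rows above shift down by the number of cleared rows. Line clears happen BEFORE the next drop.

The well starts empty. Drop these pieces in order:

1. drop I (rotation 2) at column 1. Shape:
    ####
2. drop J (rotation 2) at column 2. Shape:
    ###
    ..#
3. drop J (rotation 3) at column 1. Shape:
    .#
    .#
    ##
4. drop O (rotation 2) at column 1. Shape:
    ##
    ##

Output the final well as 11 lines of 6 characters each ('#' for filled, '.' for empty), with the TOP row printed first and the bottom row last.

Answer: ......
......
......
.##...
.##...
..#...
..#...
.##...
..###.
....#.
.####.

Derivation:
Drop 1: I rot2 at col 1 lands with bottom-row=0; cleared 0 line(s) (total 0); column heights now [0 1 1 1 1 0], max=1
Drop 2: J rot2 at col 2 lands with bottom-row=1; cleared 0 line(s) (total 0); column heights now [0 1 3 3 3 0], max=3
Drop 3: J rot3 at col 1 lands with bottom-row=3; cleared 0 line(s) (total 0); column heights now [0 4 6 3 3 0], max=6
Drop 4: O rot2 at col 1 lands with bottom-row=6; cleared 0 line(s) (total 0); column heights now [0 8 8 3 3 0], max=8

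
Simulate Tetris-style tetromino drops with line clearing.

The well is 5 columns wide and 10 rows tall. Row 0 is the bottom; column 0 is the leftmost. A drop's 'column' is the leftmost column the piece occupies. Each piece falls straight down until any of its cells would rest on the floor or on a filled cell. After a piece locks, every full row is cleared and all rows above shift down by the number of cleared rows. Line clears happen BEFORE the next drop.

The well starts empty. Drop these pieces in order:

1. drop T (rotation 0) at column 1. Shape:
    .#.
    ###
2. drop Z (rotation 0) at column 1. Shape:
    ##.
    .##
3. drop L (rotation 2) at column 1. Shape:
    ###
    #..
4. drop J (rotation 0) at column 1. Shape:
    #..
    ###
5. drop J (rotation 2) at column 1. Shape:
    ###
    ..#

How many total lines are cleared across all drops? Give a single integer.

Answer: 0

Derivation:
Drop 1: T rot0 at col 1 lands with bottom-row=0; cleared 0 line(s) (total 0); column heights now [0 1 2 1 0], max=2
Drop 2: Z rot0 at col 1 lands with bottom-row=2; cleared 0 line(s) (total 0); column heights now [0 4 4 3 0], max=4
Drop 3: L rot2 at col 1 lands with bottom-row=4; cleared 0 line(s) (total 0); column heights now [0 6 6 6 0], max=6
Drop 4: J rot0 at col 1 lands with bottom-row=6; cleared 0 line(s) (total 0); column heights now [0 8 7 7 0], max=8
Drop 5: J rot2 at col 1 lands with bottom-row=7; cleared 0 line(s) (total 0); column heights now [0 9 9 9 0], max=9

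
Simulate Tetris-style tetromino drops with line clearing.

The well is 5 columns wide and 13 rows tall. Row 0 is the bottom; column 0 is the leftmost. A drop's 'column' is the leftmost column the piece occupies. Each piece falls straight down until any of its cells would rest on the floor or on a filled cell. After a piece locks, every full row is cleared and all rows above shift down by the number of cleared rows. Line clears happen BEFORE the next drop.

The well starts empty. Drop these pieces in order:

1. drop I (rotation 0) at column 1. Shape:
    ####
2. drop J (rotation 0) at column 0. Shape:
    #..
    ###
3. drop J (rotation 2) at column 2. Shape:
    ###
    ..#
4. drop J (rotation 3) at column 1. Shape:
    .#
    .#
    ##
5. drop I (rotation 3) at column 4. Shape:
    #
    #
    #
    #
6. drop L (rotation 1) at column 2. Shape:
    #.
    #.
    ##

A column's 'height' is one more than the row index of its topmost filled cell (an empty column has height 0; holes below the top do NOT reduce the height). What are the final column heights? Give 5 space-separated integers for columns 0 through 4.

Drop 1: I rot0 at col 1 lands with bottom-row=0; cleared 0 line(s) (total 0); column heights now [0 1 1 1 1], max=1
Drop 2: J rot0 at col 0 lands with bottom-row=1; cleared 0 line(s) (total 0); column heights now [3 2 2 1 1], max=3
Drop 3: J rot2 at col 2 lands with bottom-row=1; cleared 0 line(s) (total 0); column heights now [3 2 3 3 3], max=3
Drop 4: J rot3 at col 1 lands with bottom-row=3; cleared 0 line(s) (total 0); column heights now [3 4 6 3 3], max=6
Drop 5: I rot3 at col 4 lands with bottom-row=3; cleared 0 line(s) (total 0); column heights now [3 4 6 3 7], max=7
Drop 6: L rot1 at col 2 lands with bottom-row=6; cleared 0 line(s) (total 0); column heights now [3 4 9 7 7], max=9

Answer: 3 4 9 7 7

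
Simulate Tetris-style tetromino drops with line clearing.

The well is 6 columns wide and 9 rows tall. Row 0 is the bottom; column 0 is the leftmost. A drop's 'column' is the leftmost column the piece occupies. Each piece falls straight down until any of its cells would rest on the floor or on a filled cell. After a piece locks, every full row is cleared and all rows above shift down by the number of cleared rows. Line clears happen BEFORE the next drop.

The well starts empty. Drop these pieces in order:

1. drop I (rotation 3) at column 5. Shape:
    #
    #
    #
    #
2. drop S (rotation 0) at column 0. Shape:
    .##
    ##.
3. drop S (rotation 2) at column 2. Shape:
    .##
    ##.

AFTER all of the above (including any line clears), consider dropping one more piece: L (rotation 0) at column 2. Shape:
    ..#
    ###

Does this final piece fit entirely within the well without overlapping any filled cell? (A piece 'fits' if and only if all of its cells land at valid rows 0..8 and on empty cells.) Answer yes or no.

Answer: yes

Derivation:
Drop 1: I rot3 at col 5 lands with bottom-row=0; cleared 0 line(s) (total 0); column heights now [0 0 0 0 0 4], max=4
Drop 2: S rot0 at col 0 lands with bottom-row=0; cleared 0 line(s) (total 0); column heights now [1 2 2 0 0 4], max=4
Drop 3: S rot2 at col 2 lands with bottom-row=2; cleared 0 line(s) (total 0); column heights now [1 2 3 4 4 4], max=4
Test piece L rot0 at col 2 (width 3): heights before test = [1 2 3 4 4 4]; fits = True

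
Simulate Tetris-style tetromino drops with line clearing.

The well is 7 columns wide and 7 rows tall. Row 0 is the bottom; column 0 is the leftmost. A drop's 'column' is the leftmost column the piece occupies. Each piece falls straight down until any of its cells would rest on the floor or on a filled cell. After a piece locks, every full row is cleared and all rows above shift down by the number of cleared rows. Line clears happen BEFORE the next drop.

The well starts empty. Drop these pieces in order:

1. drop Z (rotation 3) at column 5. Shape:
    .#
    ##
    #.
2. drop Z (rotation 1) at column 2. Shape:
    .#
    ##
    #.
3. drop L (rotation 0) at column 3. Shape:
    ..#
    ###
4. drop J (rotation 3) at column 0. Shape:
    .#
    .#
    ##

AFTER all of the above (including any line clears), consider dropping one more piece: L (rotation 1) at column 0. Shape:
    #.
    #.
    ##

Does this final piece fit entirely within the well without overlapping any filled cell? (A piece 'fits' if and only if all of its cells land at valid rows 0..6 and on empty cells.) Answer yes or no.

Answer: yes

Derivation:
Drop 1: Z rot3 at col 5 lands with bottom-row=0; cleared 0 line(s) (total 0); column heights now [0 0 0 0 0 2 3], max=3
Drop 2: Z rot1 at col 2 lands with bottom-row=0; cleared 0 line(s) (total 0); column heights now [0 0 2 3 0 2 3], max=3
Drop 3: L rot0 at col 3 lands with bottom-row=3; cleared 0 line(s) (total 0); column heights now [0 0 2 4 4 5 3], max=5
Drop 4: J rot3 at col 0 lands with bottom-row=0; cleared 0 line(s) (total 0); column heights now [1 3 2 4 4 5 3], max=5
Test piece L rot1 at col 0 (width 2): heights before test = [1 3 2 4 4 5 3]; fits = True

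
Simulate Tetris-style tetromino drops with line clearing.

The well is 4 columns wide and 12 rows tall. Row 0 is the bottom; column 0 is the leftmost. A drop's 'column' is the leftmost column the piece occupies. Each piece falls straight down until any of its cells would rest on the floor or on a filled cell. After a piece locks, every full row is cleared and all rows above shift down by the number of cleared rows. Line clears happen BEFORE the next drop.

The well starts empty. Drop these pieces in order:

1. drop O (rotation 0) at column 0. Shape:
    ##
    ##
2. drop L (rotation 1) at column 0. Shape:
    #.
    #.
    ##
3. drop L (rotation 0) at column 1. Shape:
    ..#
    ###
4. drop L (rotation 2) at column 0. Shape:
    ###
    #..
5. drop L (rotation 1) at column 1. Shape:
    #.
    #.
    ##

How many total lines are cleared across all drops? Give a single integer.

Drop 1: O rot0 at col 0 lands with bottom-row=0; cleared 0 line(s) (total 0); column heights now [2 2 0 0], max=2
Drop 2: L rot1 at col 0 lands with bottom-row=2; cleared 0 line(s) (total 0); column heights now [5 3 0 0], max=5
Drop 3: L rot0 at col 1 lands with bottom-row=3; cleared 1 line(s) (total 1); column heights now [4 3 0 4], max=4
Drop 4: L rot2 at col 0 lands with bottom-row=4; cleared 0 line(s) (total 1); column heights now [6 6 6 4], max=6
Drop 5: L rot1 at col 1 lands with bottom-row=6; cleared 0 line(s) (total 1); column heights now [6 9 7 4], max=9

Answer: 1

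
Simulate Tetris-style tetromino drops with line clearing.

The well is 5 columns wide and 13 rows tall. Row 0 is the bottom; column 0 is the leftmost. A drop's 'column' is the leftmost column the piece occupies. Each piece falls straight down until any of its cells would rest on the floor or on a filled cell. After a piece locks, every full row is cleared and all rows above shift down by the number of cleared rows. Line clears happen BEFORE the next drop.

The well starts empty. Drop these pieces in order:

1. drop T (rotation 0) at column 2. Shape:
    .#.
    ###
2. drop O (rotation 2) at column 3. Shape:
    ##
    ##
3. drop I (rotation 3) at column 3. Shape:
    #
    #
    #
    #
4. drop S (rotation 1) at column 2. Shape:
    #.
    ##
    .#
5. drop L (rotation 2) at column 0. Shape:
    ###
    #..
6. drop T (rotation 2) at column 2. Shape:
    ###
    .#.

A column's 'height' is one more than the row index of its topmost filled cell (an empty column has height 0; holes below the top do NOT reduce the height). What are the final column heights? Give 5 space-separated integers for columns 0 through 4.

Answer: 12 12 13 13 13

Derivation:
Drop 1: T rot0 at col 2 lands with bottom-row=0; cleared 0 line(s) (total 0); column heights now [0 0 1 2 1], max=2
Drop 2: O rot2 at col 3 lands with bottom-row=2; cleared 0 line(s) (total 0); column heights now [0 0 1 4 4], max=4
Drop 3: I rot3 at col 3 lands with bottom-row=4; cleared 0 line(s) (total 0); column heights now [0 0 1 8 4], max=8
Drop 4: S rot1 at col 2 lands with bottom-row=8; cleared 0 line(s) (total 0); column heights now [0 0 11 10 4], max=11
Drop 5: L rot2 at col 0 lands with bottom-row=10; cleared 0 line(s) (total 0); column heights now [12 12 12 10 4], max=12
Drop 6: T rot2 at col 2 lands with bottom-row=11; cleared 0 line(s) (total 0); column heights now [12 12 13 13 13], max=13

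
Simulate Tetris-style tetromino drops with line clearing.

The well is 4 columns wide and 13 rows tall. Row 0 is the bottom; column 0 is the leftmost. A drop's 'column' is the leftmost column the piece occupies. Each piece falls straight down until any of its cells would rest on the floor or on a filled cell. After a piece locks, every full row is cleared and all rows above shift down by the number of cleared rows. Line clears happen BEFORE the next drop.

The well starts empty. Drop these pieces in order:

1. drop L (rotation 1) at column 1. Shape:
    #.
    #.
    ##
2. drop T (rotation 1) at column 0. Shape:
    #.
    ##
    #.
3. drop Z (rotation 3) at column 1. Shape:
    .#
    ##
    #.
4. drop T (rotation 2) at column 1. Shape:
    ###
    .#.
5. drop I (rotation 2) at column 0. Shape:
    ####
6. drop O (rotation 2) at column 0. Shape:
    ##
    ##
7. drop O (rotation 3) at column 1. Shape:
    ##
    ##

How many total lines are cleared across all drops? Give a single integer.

Drop 1: L rot1 at col 1 lands with bottom-row=0; cleared 0 line(s) (total 0); column heights now [0 3 1 0], max=3
Drop 2: T rot1 at col 0 lands with bottom-row=2; cleared 0 line(s) (total 0); column heights now [5 4 1 0], max=5
Drop 3: Z rot3 at col 1 lands with bottom-row=4; cleared 0 line(s) (total 0); column heights now [5 6 7 0], max=7
Drop 4: T rot2 at col 1 lands with bottom-row=7; cleared 0 line(s) (total 0); column heights now [5 9 9 9], max=9
Drop 5: I rot2 at col 0 lands with bottom-row=9; cleared 1 line(s) (total 1); column heights now [5 9 9 9], max=9
Drop 6: O rot2 at col 0 lands with bottom-row=9; cleared 0 line(s) (total 1); column heights now [11 11 9 9], max=11
Drop 7: O rot3 at col 1 lands with bottom-row=11; cleared 0 line(s) (total 1); column heights now [11 13 13 9], max=13

Answer: 1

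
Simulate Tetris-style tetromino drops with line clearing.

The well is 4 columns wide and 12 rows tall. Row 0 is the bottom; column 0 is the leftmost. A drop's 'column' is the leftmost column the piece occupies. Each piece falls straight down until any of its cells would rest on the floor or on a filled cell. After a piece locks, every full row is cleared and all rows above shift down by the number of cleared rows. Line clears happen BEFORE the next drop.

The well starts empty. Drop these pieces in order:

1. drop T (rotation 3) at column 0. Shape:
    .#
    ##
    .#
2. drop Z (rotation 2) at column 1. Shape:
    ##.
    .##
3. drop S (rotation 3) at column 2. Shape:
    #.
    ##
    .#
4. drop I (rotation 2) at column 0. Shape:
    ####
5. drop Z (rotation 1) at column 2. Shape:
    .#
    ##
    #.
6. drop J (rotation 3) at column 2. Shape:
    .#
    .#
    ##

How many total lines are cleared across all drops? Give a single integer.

Drop 1: T rot3 at col 0 lands with bottom-row=0; cleared 0 line(s) (total 0); column heights now [2 3 0 0], max=3
Drop 2: Z rot2 at col 1 lands with bottom-row=2; cleared 0 line(s) (total 0); column heights now [2 4 4 3], max=4
Drop 3: S rot3 at col 2 lands with bottom-row=3; cleared 0 line(s) (total 0); column heights now [2 4 6 5], max=6
Drop 4: I rot2 at col 0 lands with bottom-row=6; cleared 1 line(s) (total 1); column heights now [2 4 6 5], max=6
Drop 5: Z rot1 at col 2 lands with bottom-row=6; cleared 0 line(s) (total 1); column heights now [2 4 8 9], max=9
Drop 6: J rot3 at col 2 lands with bottom-row=9; cleared 0 line(s) (total 1); column heights now [2 4 10 12], max=12

Answer: 1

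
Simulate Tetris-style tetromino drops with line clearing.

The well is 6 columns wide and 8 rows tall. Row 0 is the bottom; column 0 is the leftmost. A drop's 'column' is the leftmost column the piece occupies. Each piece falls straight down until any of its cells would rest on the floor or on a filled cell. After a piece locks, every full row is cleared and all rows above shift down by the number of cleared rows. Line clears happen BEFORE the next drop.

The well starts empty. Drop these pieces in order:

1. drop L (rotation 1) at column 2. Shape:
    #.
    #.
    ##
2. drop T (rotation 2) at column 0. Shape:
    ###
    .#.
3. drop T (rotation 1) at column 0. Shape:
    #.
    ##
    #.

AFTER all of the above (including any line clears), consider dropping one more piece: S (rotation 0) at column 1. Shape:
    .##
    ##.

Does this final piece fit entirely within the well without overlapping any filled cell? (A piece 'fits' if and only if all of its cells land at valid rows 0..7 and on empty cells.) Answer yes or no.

Answer: yes

Derivation:
Drop 1: L rot1 at col 2 lands with bottom-row=0; cleared 0 line(s) (total 0); column heights now [0 0 3 1 0 0], max=3
Drop 2: T rot2 at col 0 lands with bottom-row=2; cleared 0 line(s) (total 0); column heights now [4 4 4 1 0 0], max=4
Drop 3: T rot1 at col 0 lands with bottom-row=4; cleared 0 line(s) (total 0); column heights now [7 6 4 1 0 0], max=7
Test piece S rot0 at col 1 (width 3): heights before test = [7 6 4 1 0 0]; fits = True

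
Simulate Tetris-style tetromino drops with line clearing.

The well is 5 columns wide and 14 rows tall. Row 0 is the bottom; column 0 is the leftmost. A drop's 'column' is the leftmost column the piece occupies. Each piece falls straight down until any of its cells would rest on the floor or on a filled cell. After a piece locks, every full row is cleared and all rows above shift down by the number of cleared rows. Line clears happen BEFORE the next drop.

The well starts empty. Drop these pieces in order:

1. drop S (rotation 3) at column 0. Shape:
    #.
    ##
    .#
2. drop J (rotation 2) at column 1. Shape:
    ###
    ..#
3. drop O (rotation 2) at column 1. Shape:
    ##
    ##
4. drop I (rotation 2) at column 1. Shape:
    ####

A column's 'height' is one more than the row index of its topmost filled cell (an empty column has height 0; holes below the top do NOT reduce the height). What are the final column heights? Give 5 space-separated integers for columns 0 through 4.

Answer: 3 6 6 6 6

Derivation:
Drop 1: S rot3 at col 0 lands with bottom-row=0; cleared 0 line(s) (total 0); column heights now [3 2 0 0 0], max=3
Drop 2: J rot2 at col 1 lands with bottom-row=1; cleared 0 line(s) (total 0); column heights now [3 3 3 3 0], max=3
Drop 3: O rot2 at col 1 lands with bottom-row=3; cleared 0 line(s) (total 0); column heights now [3 5 5 3 0], max=5
Drop 4: I rot2 at col 1 lands with bottom-row=5; cleared 0 line(s) (total 0); column heights now [3 6 6 6 6], max=6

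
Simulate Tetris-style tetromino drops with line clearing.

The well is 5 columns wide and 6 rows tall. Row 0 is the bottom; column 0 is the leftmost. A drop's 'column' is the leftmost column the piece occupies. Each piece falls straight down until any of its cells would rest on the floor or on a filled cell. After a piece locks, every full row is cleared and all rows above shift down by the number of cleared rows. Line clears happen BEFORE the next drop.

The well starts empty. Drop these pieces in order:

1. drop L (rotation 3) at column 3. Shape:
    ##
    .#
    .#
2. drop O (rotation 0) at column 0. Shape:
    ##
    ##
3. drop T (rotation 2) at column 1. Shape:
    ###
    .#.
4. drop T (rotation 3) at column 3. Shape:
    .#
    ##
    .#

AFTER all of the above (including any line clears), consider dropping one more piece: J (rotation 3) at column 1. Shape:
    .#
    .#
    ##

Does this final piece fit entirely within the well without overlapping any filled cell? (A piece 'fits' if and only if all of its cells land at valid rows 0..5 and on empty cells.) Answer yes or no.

Answer: no

Derivation:
Drop 1: L rot3 at col 3 lands with bottom-row=0; cleared 0 line(s) (total 0); column heights now [0 0 0 3 3], max=3
Drop 2: O rot0 at col 0 lands with bottom-row=0; cleared 0 line(s) (total 0); column heights now [2 2 0 3 3], max=3
Drop 3: T rot2 at col 1 lands with bottom-row=2; cleared 0 line(s) (total 0); column heights now [2 4 4 4 3], max=4
Drop 4: T rot3 at col 3 lands with bottom-row=3; cleared 0 line(s) (total 0); column heights now [2 4 4 5 6], max=6
Test piece J rot3 at col 1 (width 2): heights before test = [2 4 4 5 6]; fits = False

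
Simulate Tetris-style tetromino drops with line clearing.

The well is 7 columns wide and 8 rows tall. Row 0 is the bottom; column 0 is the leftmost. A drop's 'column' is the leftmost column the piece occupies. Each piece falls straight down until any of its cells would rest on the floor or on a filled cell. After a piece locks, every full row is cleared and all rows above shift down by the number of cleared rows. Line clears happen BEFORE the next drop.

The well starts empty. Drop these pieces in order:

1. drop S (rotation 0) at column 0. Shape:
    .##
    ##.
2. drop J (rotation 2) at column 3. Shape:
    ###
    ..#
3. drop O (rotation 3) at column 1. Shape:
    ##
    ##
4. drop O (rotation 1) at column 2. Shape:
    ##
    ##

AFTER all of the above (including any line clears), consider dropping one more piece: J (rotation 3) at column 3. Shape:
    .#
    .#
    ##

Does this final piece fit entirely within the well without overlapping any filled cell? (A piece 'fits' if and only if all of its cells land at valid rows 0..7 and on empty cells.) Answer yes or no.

Drop 1: S rot0 at col 0 lands with bottom-row=0; cleared 0 line(s) (total 0); column heights now [1 2 2 0 0 0 0], max=2
Drop 2: J rot2 at col 3 lands with bottom-row=0; cleared 0 line(s) (total 0); column heights now [1 2 2 2 2 2 0], max=2
Drop 3: O rot3 at col 1 lands with bottom-row=2; cleared 0 line(s) (total 0); column heights now [1 4 4 2 2 2 0], max=4
Drop 4: O rot1 at col 2 lands with bottom-row=4; cleared 0 line(s) (total 0); column heights now [1 4 6 6 2 2 0], max=6
Test piece J rot3 at col 3 (width 2): heights before test = [1 4 6 6 2 2 0]; fits = False

Answer: no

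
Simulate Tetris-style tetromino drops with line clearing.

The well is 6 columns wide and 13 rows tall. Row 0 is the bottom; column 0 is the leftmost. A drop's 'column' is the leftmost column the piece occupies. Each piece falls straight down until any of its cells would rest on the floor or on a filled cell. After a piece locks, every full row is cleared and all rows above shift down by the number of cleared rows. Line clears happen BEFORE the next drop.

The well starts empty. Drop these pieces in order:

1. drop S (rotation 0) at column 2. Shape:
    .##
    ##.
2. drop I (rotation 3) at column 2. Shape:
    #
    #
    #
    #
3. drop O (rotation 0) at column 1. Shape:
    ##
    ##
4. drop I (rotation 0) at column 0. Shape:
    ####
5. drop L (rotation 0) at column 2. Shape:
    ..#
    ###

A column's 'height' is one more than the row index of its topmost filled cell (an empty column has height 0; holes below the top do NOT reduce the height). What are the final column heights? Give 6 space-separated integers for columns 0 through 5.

Drop 1: S rot0 at col 2 lands with bottom-row=0; cleared 0 line(s) (total 0); column heights now [0 0 1 2 2 0], max=2
Drop 2: I rot3 at col 2 lands with bottom-row=1; cleared 0 line(s) (total 0); column heights now [0 0 5 2 2 0], max=5
Drop 3: O rot0 at col 1 lands with bottom-row=5; cleared 0 line(s) (total 0); column heights now [0 7 7 2 2 0], max=7
Drop 4: I rot0 at col 0 lands with bottom-row=7; cleared 0 line(s) (total 0); column heights now [8 8 8 8 2 0], max=8
Drop 5: L rot0 at col 2 lands with bottom-row=8; cleared 0 line(s) (total 0); column heights now [8 8 9 9 10 0], max=10

Answer: 8 8 9 9 10 0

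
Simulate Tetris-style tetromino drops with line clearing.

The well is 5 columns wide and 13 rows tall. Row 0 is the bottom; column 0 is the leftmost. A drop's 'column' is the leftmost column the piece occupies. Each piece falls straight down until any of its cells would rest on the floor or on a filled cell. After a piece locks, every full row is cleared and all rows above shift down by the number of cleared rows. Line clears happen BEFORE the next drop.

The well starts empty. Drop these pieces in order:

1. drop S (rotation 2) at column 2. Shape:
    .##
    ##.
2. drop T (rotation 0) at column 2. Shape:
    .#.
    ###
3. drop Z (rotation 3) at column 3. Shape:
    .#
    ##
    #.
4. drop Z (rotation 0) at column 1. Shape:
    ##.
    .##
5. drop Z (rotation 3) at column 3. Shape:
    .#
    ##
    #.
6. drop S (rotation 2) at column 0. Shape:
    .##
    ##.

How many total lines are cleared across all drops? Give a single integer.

Drop 1: S rot2 at col 2 lands with bottom-row=0; cleared 0 line(s) (total 0); column heights now [0 0 1 2 2], max=2
Drop 2: T rot0 at col 2 lands with bottom-row=2; cleared 0 line(s) (total 0); column heights now [0 0 3 4 3], max=4
Drop 3: Z rot3 at col 3 lands with bottom-row=4; cleared 0 line(s) (total 0); column heights now [0 0 3 6 7], max=7
Drop 4: Z rot0 at col 1 lands with bottom-row=6; cleared 0 line(s) (total 0); column heights now [0 8 8 7 7], max=8
Drop 5: Z rot3 at col 3 lands with bottom-row=7; cleared 0 line(s) (total 0); column heights now [0 8 8 9 10], max=10
Drop 6: S rot2 at col 0 lands with bottom-row=8; cleared 0 line(s) (total 0); column heights now [9 10 10 9 10], max=10

Answer: 0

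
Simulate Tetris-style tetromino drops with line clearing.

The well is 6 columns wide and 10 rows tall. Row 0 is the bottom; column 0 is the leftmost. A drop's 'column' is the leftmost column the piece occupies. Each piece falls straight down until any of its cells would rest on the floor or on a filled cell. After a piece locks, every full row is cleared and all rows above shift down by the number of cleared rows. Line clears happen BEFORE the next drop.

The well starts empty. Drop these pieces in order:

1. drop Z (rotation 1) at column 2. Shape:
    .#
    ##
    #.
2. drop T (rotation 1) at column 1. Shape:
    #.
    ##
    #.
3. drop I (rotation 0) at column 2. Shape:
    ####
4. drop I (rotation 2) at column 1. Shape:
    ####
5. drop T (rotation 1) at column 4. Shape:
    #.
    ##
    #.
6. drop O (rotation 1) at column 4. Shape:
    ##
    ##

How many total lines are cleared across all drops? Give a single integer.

Drop 1: Z rot1 at col 2 lands with bottom-row=0; cleared 0 line(s) (total 0); column heights now [0 0 2 3 0 0], max=3
Drop 2: T rot1 at col 1 lands with bottom-row=1; cleared 0 line(s) (total 0); column heights now [0 4 3 3 0 0], max=4
Drop 3: I rot0 at col 2 lands with bottom-row=3; cleared 0 line(s) (total 0); column heights now [0 4 4 4 4 4], max=4
Drop 4: I rot2 at col 1 lands with bottom-row=4; cleared 0 line(s) (total 0); column heights now [0 5 5 5 5 4], max=5
Drop 5: T rot1 at col 4 lands with bottom-row=5; cleared 0 line(s) (total 0); column heights now [0 5 5 5 8 7], max=8
Drop 6: O rot1 at col 4 lands with bottom-row=8; cleared 0 line(s) (total 0); column heights now [0 5 5 5 10 10], max=10

Answer: 0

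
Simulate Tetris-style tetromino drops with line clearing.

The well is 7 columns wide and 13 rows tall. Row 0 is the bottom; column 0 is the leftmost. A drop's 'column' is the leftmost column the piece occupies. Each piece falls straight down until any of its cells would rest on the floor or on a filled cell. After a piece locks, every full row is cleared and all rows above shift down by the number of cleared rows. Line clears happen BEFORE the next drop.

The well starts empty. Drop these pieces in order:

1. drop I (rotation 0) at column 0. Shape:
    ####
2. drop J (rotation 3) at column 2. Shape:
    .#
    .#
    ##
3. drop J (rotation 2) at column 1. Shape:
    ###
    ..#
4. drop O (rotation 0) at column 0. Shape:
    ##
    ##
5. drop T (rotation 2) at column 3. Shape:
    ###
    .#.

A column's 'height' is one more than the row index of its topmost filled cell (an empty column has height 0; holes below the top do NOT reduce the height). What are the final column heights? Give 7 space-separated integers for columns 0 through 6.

Drop 1: I rot0 at col 0 lands with bottom-row=0; cleared 0 line(s) (total 0); column heights now [1 1 1 1 0 0 0], max=1
Drop 2: J rot3 at col 2 lands with bottom-row=1; cleared 0 line(s) (total 0); column heights now [1 1 2 4 0 0 0], max=4
Drop 3: J rot2 at col 1 lands with bottom-row=4; cleared 0 line(s) (total 0); column heights now [1 6 6 6 0 0 0], max=6
Drop 4: O rot0 at col 0 lands with bottom-row=6; cleared 0 line(s) (total 0); column heights now [8 8 6 6 0 0 0], max=8
Drop 5: T rot2 at col 3 lands with bottom-row=5; cleared 0 line(s) (total 0); column heights now [8 8 6 7 7 7 0], max=8

Answer: 8 8 6 7 7 7 0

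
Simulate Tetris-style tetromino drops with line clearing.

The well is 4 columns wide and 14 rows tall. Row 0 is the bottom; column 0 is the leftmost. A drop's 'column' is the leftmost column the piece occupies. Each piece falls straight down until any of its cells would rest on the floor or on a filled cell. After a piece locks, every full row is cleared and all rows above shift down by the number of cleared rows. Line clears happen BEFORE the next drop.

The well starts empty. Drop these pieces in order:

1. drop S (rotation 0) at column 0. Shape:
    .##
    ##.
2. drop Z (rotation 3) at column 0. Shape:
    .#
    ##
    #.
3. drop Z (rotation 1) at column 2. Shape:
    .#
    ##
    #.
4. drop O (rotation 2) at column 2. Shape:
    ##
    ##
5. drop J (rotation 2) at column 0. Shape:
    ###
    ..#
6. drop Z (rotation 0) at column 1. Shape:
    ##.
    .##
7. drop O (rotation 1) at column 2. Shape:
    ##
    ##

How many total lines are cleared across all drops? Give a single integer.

Answer: 0

Derivation:
Drop 1: S rot0 at col 0 lands with bottom-row=0; cleared 0 line(s) (total 0); column heights now [1 2 2 0], max=2
Drop 2: Z rot3 at col 0 lands with bottom-row=1; cleared 0 line(s) (total 0); column heights now [3 4 2 0], max=4
Drop 3: Z rot1 at col 2 lands with bottom-row=2; cleared 0 line(s) (total 0); column heights now [3 4 4 5], max=5
Drop 4: O rot2 at col 2 lands with bottom-row=5; cleared 0 line(s) (total 0); column heights now [3 4 7 7], max=7
Drop 5: J rot2 at col 0 lands with bottom-row=7; cleared 0 line(s) (total 0); column heights now [9 9 9 7], max=9
Drop 6: Z rot0 at col 1 lands with bottom-row=9; cleared 0 line(s) (total 0); column heights now [9 11 11 10], max=11
Drop 7: O rot1 at col 2 lands with bottom-row=11; cleared 0 line(s) (total 0); column heights now [9 11 13 13], max=13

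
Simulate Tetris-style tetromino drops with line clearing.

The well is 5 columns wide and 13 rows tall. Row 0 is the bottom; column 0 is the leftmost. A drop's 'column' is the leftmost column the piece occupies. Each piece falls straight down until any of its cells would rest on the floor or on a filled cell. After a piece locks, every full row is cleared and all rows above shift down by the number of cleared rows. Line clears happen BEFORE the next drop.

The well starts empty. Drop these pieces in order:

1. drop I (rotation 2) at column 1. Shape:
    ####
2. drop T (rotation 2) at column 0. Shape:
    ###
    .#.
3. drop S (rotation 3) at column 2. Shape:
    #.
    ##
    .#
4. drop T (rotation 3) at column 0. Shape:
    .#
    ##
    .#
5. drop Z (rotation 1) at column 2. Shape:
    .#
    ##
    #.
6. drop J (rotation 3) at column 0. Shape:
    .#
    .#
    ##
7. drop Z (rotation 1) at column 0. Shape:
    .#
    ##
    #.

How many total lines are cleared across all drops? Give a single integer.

Answer: 0

Derivation:
Drop 1: I rot2 at col 1 lands with bottom-row=0; cleared 0 line(s) (total 0); column heights now [0 1 1 1 1], max=1
Drop 2: T rot2 at col 0 lands with bottom-row=1; cleared 0 line(s) (total 0); column heights now [3 3 3 1 1], max=3
Drop 3: S rot3 at col 2 lands with bottom-row=2; cleared 0 line(s) (total 0); column heights now [3 3 5 4 1], max=5
Drop 4: T rot3 at col 0 lands with bottom-row=3; cleared 0 line(s) (total 0); column heights now [5 6 5 4 1], max=6
Drop 5: Z rot1 at col 2 lands with bottom-row=5; cleared 0 line(s) (total 0); column heights now [5 6 7 8 1], max=8
Drop 6: J rot3 at col 0 lands with bottom-row=6; cleared 0 line(s) (total 0); column heights now [7 9 7 8 1], max=9
Drop 7: Z rot1 at col 0 lands with bottom-row=8; cleared 0 line(s) (total 0); column heights now [10 11 7 8 1], max=11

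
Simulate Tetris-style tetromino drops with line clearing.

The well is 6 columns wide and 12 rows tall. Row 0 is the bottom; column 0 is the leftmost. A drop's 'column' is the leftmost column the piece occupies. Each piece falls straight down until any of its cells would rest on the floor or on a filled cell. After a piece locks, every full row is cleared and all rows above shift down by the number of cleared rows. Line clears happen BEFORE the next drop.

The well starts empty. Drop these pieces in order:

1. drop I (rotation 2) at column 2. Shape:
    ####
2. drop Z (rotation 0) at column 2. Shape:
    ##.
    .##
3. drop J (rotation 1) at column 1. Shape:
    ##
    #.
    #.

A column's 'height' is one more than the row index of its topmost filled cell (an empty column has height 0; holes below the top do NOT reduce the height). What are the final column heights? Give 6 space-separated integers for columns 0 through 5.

Answer: 0 4 4 3 2 1

Derivation:
Drop 1: I rot2 at col 2 lands with bottom-row=0; cleared 0 line(s) (total 0); column heights now [0 0 1 1 1 1], max=1
Drop 2: Z rot0 at col 2 lands with bottom-row=1; cleared 0 line(s) (total 0); column heights now [0 0 3 3 2 1], max=3
Drop 3: J rot1 at col 1 lands with bottom-row=1; cleared 0 line(s) (total 0); column heights now [0 4 4 3 2 1], max=4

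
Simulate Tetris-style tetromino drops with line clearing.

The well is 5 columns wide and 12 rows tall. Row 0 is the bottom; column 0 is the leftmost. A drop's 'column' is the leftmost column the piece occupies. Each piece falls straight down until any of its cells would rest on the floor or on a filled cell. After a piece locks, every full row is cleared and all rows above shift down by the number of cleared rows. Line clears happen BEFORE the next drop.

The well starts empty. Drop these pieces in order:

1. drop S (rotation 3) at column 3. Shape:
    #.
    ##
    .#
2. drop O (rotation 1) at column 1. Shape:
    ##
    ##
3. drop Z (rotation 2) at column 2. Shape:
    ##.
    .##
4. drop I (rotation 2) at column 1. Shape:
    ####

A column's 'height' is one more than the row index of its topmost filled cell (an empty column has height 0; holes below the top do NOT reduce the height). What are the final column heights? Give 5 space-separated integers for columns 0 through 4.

Drop 1: S rot3 at col 3 lands with bottom-row=0; cleared 0 line(s) (total 0); column heights now [0 0 0 3 2], max=3
Drop 2: O rot1 at col 1 lands with bottom-row=0; cleared 0 line(s) (total 0); column heights now [0 2 2 3 2], max=3
Drop 3: Z rot2 at col 2 lands with bottom-row=3; cleared 0 line(s) (total 0); column heights now [0 2 5 5 4], max=5
Drop 4: I rot2 at col 1 lands with bottom-row=5; cleared 0 line(s) (total 0); column heights now [0 6 6 6 6], max=6

Answer: 0 6 6 6 6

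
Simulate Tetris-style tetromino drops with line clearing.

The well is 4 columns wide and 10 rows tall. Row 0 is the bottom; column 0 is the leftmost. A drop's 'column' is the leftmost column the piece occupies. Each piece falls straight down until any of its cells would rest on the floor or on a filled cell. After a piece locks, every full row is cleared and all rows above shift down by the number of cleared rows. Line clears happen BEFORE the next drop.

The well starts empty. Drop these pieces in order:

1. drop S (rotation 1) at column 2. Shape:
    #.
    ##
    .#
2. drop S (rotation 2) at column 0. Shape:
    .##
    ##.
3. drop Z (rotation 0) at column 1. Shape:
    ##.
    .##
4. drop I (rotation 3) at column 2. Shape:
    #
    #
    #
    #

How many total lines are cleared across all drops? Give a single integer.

Answer: 0

Derivation:
Drop 1: S rot1 at col 2 lands with bottom-row=0; cleared 0 line(s) (total 0); column heights now [0 0 3 2], max=3
Drop 2: S rot2 at col 0 lands with bottom-row=2; cleared 0 line(s) (total 0); column heights now [3 4 4 2], max=4
Drop 3: Z rot0 at col 1 lands with bottom-row=4; cleared 0 line(s) (total 0); column heights now [3 6 6 5], max=6
Drop 4: I rot3 at col 2 lands with bottom-row=6; cleared 0 line(s) (total 0); column heights now [3 6 10 5], max=10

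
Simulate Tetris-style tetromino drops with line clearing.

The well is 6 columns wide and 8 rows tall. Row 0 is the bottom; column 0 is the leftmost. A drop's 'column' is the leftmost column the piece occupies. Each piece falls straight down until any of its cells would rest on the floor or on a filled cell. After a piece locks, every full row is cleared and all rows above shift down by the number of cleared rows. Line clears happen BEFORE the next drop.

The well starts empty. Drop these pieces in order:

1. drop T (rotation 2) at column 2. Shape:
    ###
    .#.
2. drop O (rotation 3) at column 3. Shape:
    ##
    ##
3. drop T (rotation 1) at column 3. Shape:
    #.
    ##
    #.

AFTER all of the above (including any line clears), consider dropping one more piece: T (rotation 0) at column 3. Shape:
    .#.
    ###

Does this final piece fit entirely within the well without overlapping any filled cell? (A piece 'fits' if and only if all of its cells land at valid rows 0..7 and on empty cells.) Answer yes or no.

Drop 1: T rot2 at col 2 lands with bottom-row=0; cleared 0 line(s) (total 0); column heights now [0 0 2 2 2 0], max=2
Drop 2: O rot3 at col 3 lands with bottom-row=2; cleared 0 line(s) (total 0); column heights now [0 0 2 4 4 0], max=4
Drop 3: T rot1 at col 3 lands with bottom-row=4; cleared 0 line(s) (total 0); column heights now [0 0 2 7 6 0], max=7
Test piece T rot0 at col 3 (width 3): heights before test = [0 0 2 7 6 0]; fits = False

Answer: no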